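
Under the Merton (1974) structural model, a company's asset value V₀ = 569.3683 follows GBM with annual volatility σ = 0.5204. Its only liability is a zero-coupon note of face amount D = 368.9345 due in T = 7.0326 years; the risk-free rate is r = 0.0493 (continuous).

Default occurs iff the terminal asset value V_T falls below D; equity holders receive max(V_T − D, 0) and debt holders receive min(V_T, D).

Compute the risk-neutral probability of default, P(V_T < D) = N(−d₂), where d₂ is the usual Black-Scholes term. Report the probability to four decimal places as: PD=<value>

d₁ = [ln(V₀/D) + (r + σ²/2)T] / (σ√T)
   = [ln(569.3683/368.9345) + (0.0493 + 0.5·0.5204²)·7.0326] / (0.5204·√7.0326)
   = [0.433908 + 1.298978] / 1.380051 = 1.255668
d₂ = d₁ − σ√T = 1.255668 − 1.380051 = -0.124383
risk-neutral PD = N(−d₂) = N(0.124383) = 0.549494

PD=0.5495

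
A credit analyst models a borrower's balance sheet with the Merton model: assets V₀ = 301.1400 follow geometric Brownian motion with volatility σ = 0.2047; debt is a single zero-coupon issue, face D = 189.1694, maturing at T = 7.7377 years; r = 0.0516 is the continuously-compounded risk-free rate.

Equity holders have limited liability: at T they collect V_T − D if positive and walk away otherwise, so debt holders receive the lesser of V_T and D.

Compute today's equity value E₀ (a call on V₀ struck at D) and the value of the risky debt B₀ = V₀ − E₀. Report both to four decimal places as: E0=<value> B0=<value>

d₁ = [ln(V₀/D) + (r + σ²/2)T] / (σ√T)
   = [ln(301.1400/189.1694) + (0.0516 + 0.5·0.2047²)·7.7377] / (0.2047·√7.7377)
   = [0.464932 + 0.561378] / 0.569408 = 1.802416
d₂ = d₁ − σ√T = 1.802416 − 0.569408 = 1.233008
N(d₁) = 0.964260,  N(d₂) = 0.891214,  e^(−rT) = 0.670813
E₀ = V₀·N(d₁) − D·e^(−rT)·N(d₂)
   = 301.1400·0.964260 − 189.1694·0.670813·0.891214 = 177.284723
B₀ = V₀ − E₀ = 301.1400 − 177.284723 = 123.855277

E0=177.2847 B0=123.8553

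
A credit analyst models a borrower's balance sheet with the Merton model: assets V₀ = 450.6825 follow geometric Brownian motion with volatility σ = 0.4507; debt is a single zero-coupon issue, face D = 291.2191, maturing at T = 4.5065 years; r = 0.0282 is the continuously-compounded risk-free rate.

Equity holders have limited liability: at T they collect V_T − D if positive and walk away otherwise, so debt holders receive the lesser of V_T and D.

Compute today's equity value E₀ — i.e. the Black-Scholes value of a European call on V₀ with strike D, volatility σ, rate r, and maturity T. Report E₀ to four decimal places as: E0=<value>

d₁ = [ln(V₀/D) + (r + σ²/2)T] / (σ√T)
   = [ln(450.6825/291.2191) + (0.0282 + 0.5·0.4507²)·4.5065] / (0.4507·√4.5065)
   = [0.436687 + 0.584787] / 0.956769 = 1.067629
d₂ = d₁ − σ√T = 1.067629 − 0.956769 = 0.110859
N(d₁) = 0.857156,  N(d₂) = 0.544136,  e^(−rT) = 0.880660
E₀ = V₀·N(d₁) − D·e^(−rT)·N(d₂)
   = 450.6825·0.857156 − 291.2191·0.880660·0.544136 = 246.753289

E0=246.7533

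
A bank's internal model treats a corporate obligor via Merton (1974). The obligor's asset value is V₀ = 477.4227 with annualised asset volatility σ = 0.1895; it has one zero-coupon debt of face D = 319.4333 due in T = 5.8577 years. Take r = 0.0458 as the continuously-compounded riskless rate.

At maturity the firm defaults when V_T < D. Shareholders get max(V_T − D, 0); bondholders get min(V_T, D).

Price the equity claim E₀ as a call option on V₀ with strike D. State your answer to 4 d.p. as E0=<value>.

E0=238.0736

d₁ = [ln(V₀/D) + (r + σ²/2)T] / (σ√T)
   = [ln(477.4227/319.4333) + (0.0458 + 0.5·0.1895²)·5.8577] / (0.1895·√5.8577)
   = [0.401854 + 0.373458] / 0.458641 = 1.690456
d₂ = d₁ − σ√T = 1.690456 − 0.458641 = 1.231815
N(d₁) = 0.954530,  N(d₂) = 0.890991,  e^(−rT) = 0.764692
E₀ = V₀·N(d₁) − D·e^(−rT)·N(d₂)
   = 477.4227·0.954530 − 319.4333·0.764692·0.890991 = 238.073575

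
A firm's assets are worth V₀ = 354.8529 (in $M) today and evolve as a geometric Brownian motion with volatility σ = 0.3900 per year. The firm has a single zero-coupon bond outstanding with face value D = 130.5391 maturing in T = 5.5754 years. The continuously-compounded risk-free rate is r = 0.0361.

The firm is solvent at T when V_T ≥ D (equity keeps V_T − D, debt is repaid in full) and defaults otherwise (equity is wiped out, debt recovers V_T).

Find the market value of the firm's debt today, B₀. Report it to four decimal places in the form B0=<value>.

d₁ = [ln(V₀/D) + (r + σ²/2)T] / (σ√T)
   = [ln(354.8529/130.5391) + (0.0361 + 0.5·0.3900²)·5.5754] / (0.3900·√5.5754)
   = [1.000031 + 0.625281] / 0.920879 = 1.764957
d₂ = d₁ − σ√T = 1.764957 − 0.920879 = 0.844077
N(d₁) = 0.961214,  N(d₂) = 0.800687,  e^(−rT) = 0.817690
E₀ = V₀·N(d₁) − D·e^(−rT)·N(d₂)
   = 354.8529·0.961214 − 130.5391·0.817690·0.800687 = 255.624000
B₀ = V₀ − E₀ = 354.8529 − 255.624000 = 99.228900

B0=99.2289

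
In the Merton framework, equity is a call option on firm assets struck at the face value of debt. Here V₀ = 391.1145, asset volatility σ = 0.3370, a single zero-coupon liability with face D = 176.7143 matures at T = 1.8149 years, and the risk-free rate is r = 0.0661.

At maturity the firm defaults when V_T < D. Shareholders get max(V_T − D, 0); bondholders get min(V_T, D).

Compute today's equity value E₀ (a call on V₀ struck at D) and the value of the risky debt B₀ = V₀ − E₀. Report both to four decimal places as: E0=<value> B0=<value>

d₁ = [ln(V₀/D) + (r + σ²/2)T] / (σ√T)
   = [ln(391.1145/176.7143) + (0.0661 + 0.5·0.3370²)·1.8149] / (0.3370·√1.8149)
   = [0.794466 + 0.223023] / 0.454000 = 2.241163
d₂ = d₁ − σ√T = 2.241163 − 0.454000 = 1.787163
N(d₁) = 0.987492,  N(d₂) = 0.963044,  e^(−rT) = 0.886952
E₀ = V₀·N(d₁) − D·e^(−rT)·N(d₂)
   = 391.1145·0.987492 − 176.7143·0.886952·0.963044 = 235.277819
B₀ = V₀ − E₀ = 391.1145 − 235.277819 = 155.836681

E0=235.2778 B0=155.8367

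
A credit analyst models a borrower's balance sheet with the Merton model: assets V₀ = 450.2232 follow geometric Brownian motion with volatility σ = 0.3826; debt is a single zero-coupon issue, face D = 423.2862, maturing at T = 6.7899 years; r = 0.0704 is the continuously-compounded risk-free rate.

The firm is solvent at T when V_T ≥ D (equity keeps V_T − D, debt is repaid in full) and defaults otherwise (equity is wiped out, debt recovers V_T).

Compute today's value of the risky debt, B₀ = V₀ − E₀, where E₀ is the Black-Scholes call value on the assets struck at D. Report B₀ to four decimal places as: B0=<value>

d₁ = [ln(V₀/D) + (r + σ²/2)T] / (σ√T)
   = [ln(450.2232/423.2862) + (0.0704 + 0.5·0.3826²)·6.7899] / (0.3826·√6.7899)
   = [0.061695 + 0.974971] / 0.996958 = 1.039830
d₂ = d₁ − σ√T = 1.039830 − 0.996958 = 0.042872
N(d₁) = 0.850790,  N(d₂) = 0.517098,  e^(−rT) = 0.620017
E₀ = V₀·N(d₁) − D·e^(−rT)·N(d₂)
   = 450.2232·0.850790 − 423.2862·0.620017·0.517098 = 247.336020
B₀ = V₀ − E₀ = 450.2232 − 247.336020 = 202.887180

B0=202.8872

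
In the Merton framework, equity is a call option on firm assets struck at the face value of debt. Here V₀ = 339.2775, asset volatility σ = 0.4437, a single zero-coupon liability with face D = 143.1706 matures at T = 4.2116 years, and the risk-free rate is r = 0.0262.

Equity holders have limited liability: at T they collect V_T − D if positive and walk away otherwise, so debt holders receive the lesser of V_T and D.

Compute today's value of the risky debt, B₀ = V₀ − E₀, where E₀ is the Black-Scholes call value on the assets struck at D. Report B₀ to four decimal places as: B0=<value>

B0=115.2521

d₁ = [ln(V₀/D) + (r + σ²/2)T] / (σ√T)
   = [ln(339.2775/143.1706) + (0.0262 + 0.5·0.4437²)·4.2116] / (0.4437·√4.2116)
   = [0.862781 + 0.524912] / 0.910569 = 1.523985
d₂ = d₁ − σ√T = 1.523985 − 0.910569 = 0.613415
N(d₁) = 0.936244,  N(d₂) = 0.730199,  e^(−rT) = 0.895526
E₀ = V₀·N(d₁) − D·e^(−rT)·N(d₂)
   = 339.2775·0.936244 − 143.1706·0.895526·0.730199 = 224.025403
B₀ = V₀ − E₀ = 339.2775 − 224.025403 = 115.252097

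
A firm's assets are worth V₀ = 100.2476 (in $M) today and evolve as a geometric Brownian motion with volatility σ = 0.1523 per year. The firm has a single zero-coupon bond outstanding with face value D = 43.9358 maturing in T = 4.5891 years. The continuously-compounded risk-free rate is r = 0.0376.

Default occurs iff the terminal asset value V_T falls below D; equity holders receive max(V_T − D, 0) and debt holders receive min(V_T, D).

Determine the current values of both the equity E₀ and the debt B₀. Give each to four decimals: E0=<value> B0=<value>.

d₁ = [ln(V₀/D) + (r + σ²/2)T] / (σ√T)
   = [ln(100.2476/43.9358) + (0.0376 + 0.5·0.1523²)·4.5891] / (0.1523·√4.5891)
   = [0.824914 + 0.225773] / 0.326260 = 3.220398
d₂ = d₁ − σ√T = 3.220398 − 0.326260 = 2.894138
N(d₁) = 0.999360,  N(d₂) = 0.998099,  e^(−rT) = 0.841516
E₀ = V₀·N(d₁) − D·e^(−rT)·N(d₂)
   = 100.2476·0.999360 − 43.9358·0.841516·0.998099 = 63.281038
B₀ = V₀ − E₀ = 100.2476 − 63.281038 = 36.966562

E0=63.2810 B0=36.9666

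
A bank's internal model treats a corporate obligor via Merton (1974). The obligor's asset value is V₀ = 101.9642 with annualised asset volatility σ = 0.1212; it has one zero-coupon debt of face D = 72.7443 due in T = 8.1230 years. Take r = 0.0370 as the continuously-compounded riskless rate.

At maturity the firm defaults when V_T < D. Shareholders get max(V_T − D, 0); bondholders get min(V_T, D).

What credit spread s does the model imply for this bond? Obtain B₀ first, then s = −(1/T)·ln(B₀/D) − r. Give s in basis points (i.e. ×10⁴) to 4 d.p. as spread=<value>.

spread=7.3400

d₁ = [ln(V₀/D) + (r + σ²/2)T] / (σ√T)
   = [ln(101.9642/72.7443) + (0.0370 + 0.5·0.1212²)·8.1230] / (0.1212·√8.1230)
   = [0.337671 + 0.360212] / 0.345431 = 2.020329
d₂ = d₁ − σ√T = 2.020329 − 0.345431 = 1.674898
N(d₁) = 0.978325,  N(d₂) = 0.953023,  e^(−rT) = 0.740410
E₀ = V₀·N(d₁) − D·e^(−rT)·N(d₂)
   = 101.9642·0.978325 − 72.7443·0.740410·0.953023 = 48.423760
B₀ = V₀ − E₀ = 101.9642 − 48.423760 = 53.540440
spread = −(1/T)·ln(B₀/D) − r = −(1/8.1230)·ln(53.540440/72.7443) − 0.0370 = 0.00073400
in basis points: 0.00073400 × 10⁴ = 7.3400 bp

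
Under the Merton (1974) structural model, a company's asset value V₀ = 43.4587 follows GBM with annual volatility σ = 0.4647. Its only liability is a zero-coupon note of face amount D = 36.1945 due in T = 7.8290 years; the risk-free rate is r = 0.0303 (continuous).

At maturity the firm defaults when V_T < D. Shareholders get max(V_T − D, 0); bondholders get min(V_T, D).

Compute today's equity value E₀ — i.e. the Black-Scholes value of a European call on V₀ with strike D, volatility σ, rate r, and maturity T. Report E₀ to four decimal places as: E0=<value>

d₁ = [ln(V₀/D) + (r + σ²/2)T] / (σ√T)
   = [ln(43.4587/36.1945) + (0.0303 + 0.5·0.4647²)·7.8290] / (0.4647·√7.8290)
   = [0.182904 + 1.082540] / 1.300247 = 0.973233
d₂ = d₁ − σ√T = 0.973233 − 1.300247 = -0.327014
N(d₁) = 0.834781,  N(d₂) = 0.371829,  e^(−rT) = 0.788819
E₀ = V₀·N(d₁) − D·e^(−rT)·N(d₂)
   = 43.4587·0.834781 − 36.1945·0.788819·0.371829 = 25.662464

E0=25.6625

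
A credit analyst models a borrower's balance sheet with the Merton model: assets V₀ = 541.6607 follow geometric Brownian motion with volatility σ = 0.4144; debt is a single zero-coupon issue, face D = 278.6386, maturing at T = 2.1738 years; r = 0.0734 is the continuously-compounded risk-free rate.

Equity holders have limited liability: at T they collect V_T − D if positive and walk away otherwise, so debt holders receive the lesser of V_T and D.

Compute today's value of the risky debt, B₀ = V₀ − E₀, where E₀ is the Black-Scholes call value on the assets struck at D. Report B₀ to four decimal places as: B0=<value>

d₁ = [ln(V₀/D) + (r + σ²/2)T] / (σ√T)
   = [ln(541.6607/278.6386) + (0.0734 + 0.5·0.4144²)·2.1738] / (0.4144·√2.1738)
   = [0.664724 + 0.346207] / 0.610984 = 1.654597
d₂ = d₁ − σ√T = 1.654597 − 0.610984 = 1.043613
N(d₁) = 0.950997,  N(d₂) = 0.851668,  e^(−rT) = 0.852521
E₀ = V₀·N(d₁) − D·e^(−rT)·N(d₂)
   = 541.6607·0.950997 − 278.6386·0.852521·0.851668 = 312.807861
B₀ = V₀ − E₀ = 541.6607 − 312.807861 = 228.852839

B0=228.8528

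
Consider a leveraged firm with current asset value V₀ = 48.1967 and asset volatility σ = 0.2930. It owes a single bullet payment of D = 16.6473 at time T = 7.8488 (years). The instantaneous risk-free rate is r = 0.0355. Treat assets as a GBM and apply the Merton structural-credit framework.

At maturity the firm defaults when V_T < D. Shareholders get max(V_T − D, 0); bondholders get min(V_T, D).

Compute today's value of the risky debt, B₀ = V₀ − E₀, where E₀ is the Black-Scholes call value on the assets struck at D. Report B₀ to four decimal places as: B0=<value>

d₁ = [ln(V₀/D) + (r + σ²/2)T] / (σ√T)
   = [ln(48.1967/16.6473) + (0.0355 + 0.5·0.2930²)·7.8488] / (0.2930·√7.8488)
   = [1.063043 + 0.615538] / 0.820860 = 2.044904
d₂ = d₁ − σ√T = 2.044904 − 0.820860 = 1.224044
N(d₁) = 0.979568,  N(d₂) = 0.889532,  e^(−rT) = 0.756818
E₀ = V₀·N(d₁) − D·e^(−rT)·N(d₂)
   = 48.1967·0.979568 − 16.6473·0.756818·0.889532 = 36.004742
B₀ = V₀ − E₀ = 48.1967 − 36.004742 = 12.191958

B0=12.1920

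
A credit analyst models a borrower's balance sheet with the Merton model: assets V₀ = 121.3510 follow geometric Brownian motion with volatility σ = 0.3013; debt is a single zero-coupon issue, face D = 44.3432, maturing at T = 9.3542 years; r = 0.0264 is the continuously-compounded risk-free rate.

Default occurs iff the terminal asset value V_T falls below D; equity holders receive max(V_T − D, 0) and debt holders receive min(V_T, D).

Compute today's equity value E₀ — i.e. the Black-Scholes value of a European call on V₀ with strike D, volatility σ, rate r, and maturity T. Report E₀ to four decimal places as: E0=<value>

E0=88.9289

d₁ = [ln(V₀/D) + (r + σ²/2)T] / (σ√T)
   = [ln(121.3510/44.3432) + (0.0264 + 0.5·0.3013²)·9.3542] / (0.3013·√9.3542)
   = [1.006728 + 0.671546] / 0.921515 = 1.821211
d₂ = d₁ − σ√T = 1.821211 − 0.921515 = 0.899696
N(d₁) = 0.965713,  N(d₂) = 0.815859,  e^(−rT) = 0.781179
E₀ = V₀·N(d₁) − D·e^(−rT)·N(d₂)
   = 121.3510·0.965713 − 44.3432·0.781179·0.815859 = 88.928853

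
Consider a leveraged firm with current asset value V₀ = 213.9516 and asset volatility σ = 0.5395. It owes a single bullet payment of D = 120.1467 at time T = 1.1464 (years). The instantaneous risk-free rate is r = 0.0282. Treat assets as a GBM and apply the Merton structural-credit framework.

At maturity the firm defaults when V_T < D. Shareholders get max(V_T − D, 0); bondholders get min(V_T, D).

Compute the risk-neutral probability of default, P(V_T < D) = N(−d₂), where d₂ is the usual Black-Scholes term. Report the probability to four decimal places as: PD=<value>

PD=0.2218

d₁ = [ln(V₀/D) + (r + σ²/2)T] / (σ√T)
   = [ln(213.9516/120.1467) + (0.0282 + 0.5·0.5395²)·1.1464] / (0.5395·√1.1464)
   = [0.577036 + 0.199164] / 0.577643 = 1.343737
d₂ = d₁ − σ√T = 1.343737 − 0.577643 = 0.766094
risk-neutral PD = N(−d₂) = N(-0.766094) = 0.221810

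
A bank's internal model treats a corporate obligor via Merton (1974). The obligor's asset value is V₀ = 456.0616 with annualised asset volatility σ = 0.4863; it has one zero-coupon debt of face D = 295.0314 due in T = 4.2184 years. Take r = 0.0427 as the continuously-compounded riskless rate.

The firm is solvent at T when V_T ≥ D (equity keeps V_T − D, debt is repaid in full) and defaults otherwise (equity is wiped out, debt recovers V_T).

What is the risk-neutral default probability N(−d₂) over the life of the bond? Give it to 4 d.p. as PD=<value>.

d₁ = [ln(V₀/D) + (r + σ²/2)T] / (σ√T)
   = [ln(456.0616/295.0314) + (0.0427 + 0.5·0.4863²)·4.2184] / (0.4863·√4.2184)
   = [0.435546 + 0.678926] / 0.998799 = 1.115812
d₂ = d₁ − σ√T = 1.115812 − 0.998799 = 0.117012
risk-neutral PD = N(−d₂) = N(-0.117012) = 0.453425

PD=0.4534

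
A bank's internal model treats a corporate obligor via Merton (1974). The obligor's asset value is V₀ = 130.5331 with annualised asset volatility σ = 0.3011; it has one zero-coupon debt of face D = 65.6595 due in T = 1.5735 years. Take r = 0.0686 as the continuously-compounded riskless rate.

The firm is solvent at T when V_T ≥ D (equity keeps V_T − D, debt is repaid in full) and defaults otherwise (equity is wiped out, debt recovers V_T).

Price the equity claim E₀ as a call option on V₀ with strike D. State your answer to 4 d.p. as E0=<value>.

d₁ = [ln(V₀/D) + (r + σ²/2)T] / (σ√T)
   = [ln(130.5331/65.6595) + (0.0686 + 0.5·0.3011²)·1.5735] / (0.3011·√1.5735)
   = [0.687145 + 0.179270] / 0.377698 = 2.293937
d₂ = d₁ − σ√T = 2.293937 − 0.377698 = 1.916240
N(d₁) = 0.989103,  N(d₂) = 0.972333,  e^(−rT) = 0.897680
E₀ = V₀·N(d₁) − D·e^(−rT)·N(d₂)
   = 130.5331·0.989103 − 65.6595·0.897680·0.972333 = 71.800226

E0=71.8002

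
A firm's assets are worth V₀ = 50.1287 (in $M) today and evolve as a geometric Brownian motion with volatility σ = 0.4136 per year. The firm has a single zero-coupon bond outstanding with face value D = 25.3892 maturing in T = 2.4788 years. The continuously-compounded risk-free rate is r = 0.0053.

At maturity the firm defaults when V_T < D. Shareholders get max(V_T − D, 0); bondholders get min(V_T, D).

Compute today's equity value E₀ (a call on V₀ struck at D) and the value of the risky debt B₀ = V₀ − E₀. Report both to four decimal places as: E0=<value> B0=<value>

d₁ = [ln(V₀/D) + (r + σ²/2)T] / (σ√T)
   = [ln(50.1287/25.3892) + (0.0053 + 0.5·0.4136²)·2.4788] / (0.4136·√2.4788)
   = [0.680270 + 0.225156] / 0.651180 = 1.390437
d₂ = d₁ − σ√T = 1.390437 − 0.651180 = 0.739257
N(d₁) = 0.917802,  N(d₂) = 0.770124,  e^(−rT) = 0.986948
E₀ = V₀·N(d₁) − D·e^(−rT)·N(d₂)
   = 50.1287·0.917802 − 25.3892·0.986948·0.770124 = 26.710571
B₀ = V₀ − E₀ = 50.1287 − 26.710571 = 23.418129

E0=26.7106 B0=23.4181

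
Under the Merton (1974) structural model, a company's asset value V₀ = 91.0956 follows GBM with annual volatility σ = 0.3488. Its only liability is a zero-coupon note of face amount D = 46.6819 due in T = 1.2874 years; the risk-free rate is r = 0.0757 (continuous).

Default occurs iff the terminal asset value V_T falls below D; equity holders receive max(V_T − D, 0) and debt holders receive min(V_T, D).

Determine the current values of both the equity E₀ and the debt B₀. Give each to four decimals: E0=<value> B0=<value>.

E0=48.9924 B0=42.1032

d₁ = [ln(V₀/D) + (r + σ²/2)T] / (σ√T)
   = [ln(91.0956/46.6819) + (0.0757 + 0.5·0.3488²)·1.2874] / (0.3488·√1.2874)
   = [0.668553 + 0.175770] / 0.395761 = 2.133414
d₂ = d₁ − σ√T = 2.133414 − 0.395761 = 1.737653
N(d₁) = 0.983555,  N(d₂) = 0.958864,  e^(−rT) = 0.907142
E₀ = V₀·N(d₁) − D·e^(−rT)·N(d₂)
   = 91.0956·0.983555 − 46.6819·0.907142·0.958864 = 48.992372
B₀ = V₀ − E₀ = 91.0956 − 48.992372 = 42.103228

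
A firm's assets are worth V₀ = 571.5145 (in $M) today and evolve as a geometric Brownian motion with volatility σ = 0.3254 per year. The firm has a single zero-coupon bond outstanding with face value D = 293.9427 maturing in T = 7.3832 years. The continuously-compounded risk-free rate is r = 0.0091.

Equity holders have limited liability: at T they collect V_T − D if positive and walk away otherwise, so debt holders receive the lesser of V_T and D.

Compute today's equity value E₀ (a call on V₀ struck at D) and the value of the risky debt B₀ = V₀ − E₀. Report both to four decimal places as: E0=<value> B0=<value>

E0=334.4973 B0=237.0172

d₁ = [ln(V₀/D) + (r + σ²/2)T] / (σ√T)
   = [ln(571.5145/293.9427) + (0.0091 + 0.5·0.3254²)·7.3832] / (0.3254·√7.3832)
   = [0.664905 + 0.458073] / 0.884178 = 1.270081
d₂ = d₁ − σ√T = 1.270081 − 0.884178 = 0.385902
N(d₁) = 0.897972,  N(d₂) = 0.650215,  e^(−rT) = 0.935020
E₀ = V₀·N(d₁) − D·e^(−rT)·N(d₂)
   = 571.5145·0.897972 − 293.9427·0.935020·0.650215 = 334.497279
B₀ = V₀ − E₀ = 571.5145 − 334.497279 = 237.017221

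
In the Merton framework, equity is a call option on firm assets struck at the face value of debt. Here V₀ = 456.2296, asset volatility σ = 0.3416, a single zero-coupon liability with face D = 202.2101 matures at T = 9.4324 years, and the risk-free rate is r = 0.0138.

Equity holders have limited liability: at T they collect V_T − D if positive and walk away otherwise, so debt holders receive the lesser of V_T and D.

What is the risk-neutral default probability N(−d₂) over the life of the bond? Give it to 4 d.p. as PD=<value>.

d₁ = [ln(V₀/D) + (r + σ²/2)T] / (σ√T)
   = [ln(456.2296/202.2101) + (0.0138 + 0.5·0.3416²)·9.4324] / (0.3416·√9.4324)
   = [0.813689 + 0.680503] / 1.049129 = 1.424221
d₂ = d₁ − σ√T = 1.424221 − 1.049129 = 0.375092
risk-neutral PD = N(−d₂) = N(-0.375092) = 0.353796

PD=0.3538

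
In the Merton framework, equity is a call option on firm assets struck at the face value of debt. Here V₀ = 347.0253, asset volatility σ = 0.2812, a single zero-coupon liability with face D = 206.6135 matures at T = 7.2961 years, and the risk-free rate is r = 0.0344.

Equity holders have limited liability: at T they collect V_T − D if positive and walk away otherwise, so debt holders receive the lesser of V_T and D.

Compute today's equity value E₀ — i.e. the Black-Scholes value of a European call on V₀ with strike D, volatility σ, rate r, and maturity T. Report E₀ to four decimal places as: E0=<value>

E0=200.1966

d₁ = [ln(V₀/D) + (r + σ²/2)T] / (σ√T)
   = [ln(347.0253/206.6135) + (0.0344 + 0.5·0.2812²)·7.2961] / (0.2812·√7.2961)
   = [0.518548 + 0.539450] / 0.759558 = 1.392913
d₂ = d₁ − σ√T = 1.392913 − 0.759558 = 0.633355
N(d₁) = 0.918177,  N(d₂) = 0.736749,  e^(−rT) = 0.778033
E₀ = V₀·N(d₁) − D·e^(−rT)·N(d₂)
   = 347.0253·0.918177 − 206.6135·0.778033·0.736749 = 200.196573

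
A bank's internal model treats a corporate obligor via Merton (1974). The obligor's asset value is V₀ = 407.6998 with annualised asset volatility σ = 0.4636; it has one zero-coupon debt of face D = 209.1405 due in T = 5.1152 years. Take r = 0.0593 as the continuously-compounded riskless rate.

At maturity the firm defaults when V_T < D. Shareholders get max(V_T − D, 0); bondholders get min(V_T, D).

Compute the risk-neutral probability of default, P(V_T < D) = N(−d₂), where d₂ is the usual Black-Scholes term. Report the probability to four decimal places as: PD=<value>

PD=0.3440

d₁ = [ln(V₀/D) + (r + σ²/2)T] / (σ√T)
   = [ln(407.6998/209.1405) + (0.0593 + 0.5·0.4636²)·5.1152] / (0.4636·√5.1152)
   = [0.667525 + 0.853023] / 1.048515 = 1.450192
d₂ = d₁ − σ√T = 1.450192 − 1.048515 = 0.401677
risk-neutral PD = N(−d₂) = N(-0.401677) = 0.343961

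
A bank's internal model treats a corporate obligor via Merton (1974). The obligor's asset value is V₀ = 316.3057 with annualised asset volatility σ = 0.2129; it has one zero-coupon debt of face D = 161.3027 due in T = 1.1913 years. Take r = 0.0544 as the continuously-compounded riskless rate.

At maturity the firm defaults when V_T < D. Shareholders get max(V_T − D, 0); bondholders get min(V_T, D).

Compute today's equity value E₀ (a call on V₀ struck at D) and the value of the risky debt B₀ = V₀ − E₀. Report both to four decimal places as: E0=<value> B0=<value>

d₁ = [ln(V₀/D) + (r + σ²/2)T] / (σ√T)
   = [ln(316.3057/161.3027) + (0.0544 + 0.5·0.2129²)·1.1913] / (0.2129·√1.1913)
   = [0.673426 + 0.091805] / 0.232373 = 3.293114
d₂ = d₁ − σ√T = 3.293114 − 0.232373 = 3.060741
N(d₁) = 0.999505,  N(d₂) = 0.998896,  e^(−rT) = 0.937249
E₀ = V₀·N(d₁) − D·e^(−rT)·N(d₂)
   = 316.3057·0.999505 − 161.3027·0.937249·0.998896 = 165.135162
B₀ = V₀ − E₀ = 316.3057 − 165.135162 = 151.170538

E0=165.1352 B0=151.1705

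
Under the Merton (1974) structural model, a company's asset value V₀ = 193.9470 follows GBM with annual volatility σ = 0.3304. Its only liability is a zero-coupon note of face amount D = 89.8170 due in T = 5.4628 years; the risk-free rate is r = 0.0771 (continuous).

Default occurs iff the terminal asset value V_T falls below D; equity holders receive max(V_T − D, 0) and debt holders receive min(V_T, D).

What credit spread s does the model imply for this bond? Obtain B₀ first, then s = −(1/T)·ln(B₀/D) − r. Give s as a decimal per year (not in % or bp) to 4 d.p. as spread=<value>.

d₁ = [ln(V₀/D) + (r + σ²/2)T] / (σ√T)
   = [ln(193.9470/89.8170) + (0.0771 + 0.5·0.3304²)·5.4628] / (0.3304·√5.4628)
   = [0.769811 + 0.719353] / 0.772232 = 1.928389
d₂ = d₁ − σ√T = 1.928389 − 0.772232 = 1.156157
N(d₁) = 0.973097,  N(d₂) = 0.876192,  e^(−rT) = 0.656271
E₀ = V₀·N(d₁) − D·e^(−rT)·N(d₂)
   = 193.9470·0.973097 − 89.8170·0.656271·0.876192 = 137.082700
B₀ = V₀ − E₀ = 193.9470 − 137.082700 = 56.864300
spread = −(1/T)·ln(B₀/D) − r = −(1/5.4628)·ln(56.864300/89.8170) − 0.0771 = 0.00657623

spread=0.0066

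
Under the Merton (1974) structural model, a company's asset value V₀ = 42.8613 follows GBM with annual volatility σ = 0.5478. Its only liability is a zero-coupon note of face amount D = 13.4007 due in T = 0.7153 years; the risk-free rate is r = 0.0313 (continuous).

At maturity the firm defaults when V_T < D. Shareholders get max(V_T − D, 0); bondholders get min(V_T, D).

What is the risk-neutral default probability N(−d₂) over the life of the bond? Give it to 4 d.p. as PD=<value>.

PD=0.0100

d₁ = [ln(V₀/D) + (r + σ²/2)T] / (σ√T)
   = [ln(42.8613/13.4007) + (0.0313 + 0.5·0.5478²)·0.7153] / (0.5478·√0.7153)
   = [1.162662 + 0.129714] / 0.463304 = 2.789478
d₂ = d₁ − σ√T = 2.789478 − 0.463304 = 2.326174
risk-neutral PD = N(−d₂) = N(-2.326174) = 0.010005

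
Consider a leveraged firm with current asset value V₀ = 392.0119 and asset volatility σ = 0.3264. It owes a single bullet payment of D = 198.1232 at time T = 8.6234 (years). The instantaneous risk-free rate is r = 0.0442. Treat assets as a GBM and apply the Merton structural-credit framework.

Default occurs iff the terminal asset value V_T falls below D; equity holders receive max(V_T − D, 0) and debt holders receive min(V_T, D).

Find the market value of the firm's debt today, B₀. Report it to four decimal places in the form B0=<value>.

B0=121.5446

d₁ = [ln(V₀/D) + (r + σ²/2)T] / (σ√T)
   = [ln(392.0119/198.1232) + (0.0442 + 0.5·0.3264²)·8.6234] / (0.3264·√8.6234)
   = [0.682403 + 0.840510] / 0.958494 = 1.588860
d₂ = d₁ − σ√T = 1.588860 − 0.958494 = 0.630366
N(d₁) = 0.943954,  N(d₂) = 0.735772,  e^(−rT) = 0.683072
E₀ = V₀·N(d₁) − D·e^(−rT)·N(d₂)
   = 392.0119·0.943954 − 198.1232·0.683072·0.735772 = 270.467274
B₀ = V₀ − E₀ = 392.0119 − 270.467274 = 121.544626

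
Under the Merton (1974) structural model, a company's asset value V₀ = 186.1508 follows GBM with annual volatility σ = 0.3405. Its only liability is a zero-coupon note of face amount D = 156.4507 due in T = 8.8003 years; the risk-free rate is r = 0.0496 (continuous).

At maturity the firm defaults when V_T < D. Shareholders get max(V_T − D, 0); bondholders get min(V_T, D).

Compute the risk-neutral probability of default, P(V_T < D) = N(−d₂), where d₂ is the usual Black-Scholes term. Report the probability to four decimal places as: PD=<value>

d₁ = [ln(V₀/D) + (r + σ²/2)T] / (σ√T)
   = [ln(186.1508/156.4507) + (0.0496 + 0.5·0.3405²)·8.8003] / (0.3405·√8.8003)
   = [0.173816 + 0.946649] / 1.010103 = 1.109258
d₂ = d₁ − σ√T = 1.109258 − 1.010103 = 0.099155
risk-neutral PD = N(−d₂) = N(-0.099155) = 0.460508

PD=0.4605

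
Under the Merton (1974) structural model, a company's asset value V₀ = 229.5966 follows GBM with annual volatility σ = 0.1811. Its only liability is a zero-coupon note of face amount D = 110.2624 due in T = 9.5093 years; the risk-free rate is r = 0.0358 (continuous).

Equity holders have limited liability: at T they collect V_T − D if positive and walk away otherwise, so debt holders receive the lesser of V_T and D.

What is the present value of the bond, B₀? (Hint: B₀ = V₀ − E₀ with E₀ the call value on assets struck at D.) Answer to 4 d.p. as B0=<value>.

B0=77.6904

d₁ = [ln(V₀/D) + (r + σ²/2)T] / (σ√T)
   = [ln(229.5966/110.2624) + (0.0358 + 0.5·0.1811²)·9.5093] / (0.1811·√9.5093)
   = [0.733461 + 0.496372] / 0.558461 = 2.202183
d₂ = d₁ − σ√T = 2.202183 − 0.558461 = 1.643722
N(d₁) = 0.986174,  N(d₂) = 0.949883,  e^(−rT) = 0.711462
E₀ = V₀·N(d₁) − D·e^(−rT)·N(d₂)
   = 229.5966·0.986174 − 110.2624·0.711462·0.949883 = 151.906159
B₀ = V₀ − E₀ = 229.5966 − 151.906159 = 77.690441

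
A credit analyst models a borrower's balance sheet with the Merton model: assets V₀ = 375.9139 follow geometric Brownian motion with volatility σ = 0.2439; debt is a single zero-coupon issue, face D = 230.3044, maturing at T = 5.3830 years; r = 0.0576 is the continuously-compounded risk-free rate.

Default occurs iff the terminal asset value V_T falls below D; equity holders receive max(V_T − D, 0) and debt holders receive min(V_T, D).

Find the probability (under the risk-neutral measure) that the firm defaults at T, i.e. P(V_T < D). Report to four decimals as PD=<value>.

d₁ = [ln(V₀/D) + (r + σ²/2)T] / (σ√T)
   = [ln(375.9139/230.3044) + (0.0576 + 0.5·0.2439²)·5.3830] / (0.2439·√5.3830)
   = [0.489958 + 0.470171] / 0.565880 = 1.696702
d₂ = d₁ − σ√T = 1.696702 − 0.565880 = 1.130822
risk-neutral PD = N(−d₂) = N(-1.130822) = 0.129065

PD=0.1291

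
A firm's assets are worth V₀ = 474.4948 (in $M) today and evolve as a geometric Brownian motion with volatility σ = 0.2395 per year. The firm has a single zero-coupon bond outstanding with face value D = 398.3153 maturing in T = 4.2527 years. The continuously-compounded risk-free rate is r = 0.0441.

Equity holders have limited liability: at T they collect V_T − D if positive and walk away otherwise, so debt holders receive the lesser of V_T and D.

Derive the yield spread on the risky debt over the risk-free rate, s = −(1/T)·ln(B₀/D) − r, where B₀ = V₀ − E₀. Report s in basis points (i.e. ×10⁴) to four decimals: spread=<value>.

spread=192.0785

d₁ = [ln(V₀/D) + (r + σ²/2)T] / (σ√T)
   = [ln(474.4948/398.3153) + (0.0441 + 0.5·0.2395²)·4.2527] / (0.2395·√4.2527)
   = [0.175007 + 0.309512] / 0.493899 = 0.981008
d₂ = d₁ − σ√T = 0.981008 − 0.493899 = 0.487110
N(d₁) = 0.836706,  N(d₂) = 0.686910,  e^(−rT) = 0.828993
E₀ = V₀·N(d₁) − D·e^(−rT)·N(d₂)
   = 474.4948·0.836706 − 398.3153·0.828993·0.686910 = 170.194626
B₀ = V₀ − E₀ = 474.4948 − 170.194626 = 304.300174
spread = −(1/T)·ln(B₀/D) − r = −(1/4.2527)·ln(304.300174/398.3153) − 0.0441 = 0.01920785
in basis points: 0.01920785 × 10⁴ = 192.0785 bp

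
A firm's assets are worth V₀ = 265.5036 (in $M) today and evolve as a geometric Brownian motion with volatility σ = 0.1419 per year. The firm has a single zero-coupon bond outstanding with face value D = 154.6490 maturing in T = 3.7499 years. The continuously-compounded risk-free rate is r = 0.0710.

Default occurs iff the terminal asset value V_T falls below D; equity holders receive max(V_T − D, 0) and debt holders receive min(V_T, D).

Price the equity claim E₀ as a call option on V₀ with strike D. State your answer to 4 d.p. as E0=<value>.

E0=147.0265

d₁ = [ln(V₀/D) + (r + σ²/2)T] / (σ√T)
   = [ln(265.5036/154.6490) + (0.0710 + 0.5·0.1419²)·3.7499] / (0.1419·√3.7499)
   = [0.540470 + 0.303996] / 0.274785 = 3.073196
d₂ = d₁ − σ√T = 3.073196 − 0.274785 = 2.798411
N(d₁) = 0.998941,  N(d₂) = 0.997432,  e^(−rT) = 0.766253
E₀ = V₀·N(d₁) − D·e^(−rT)·N(d₂)
   = 265.5036·0.998941 − 154.6490·0.766253·0.997432 = 147.026479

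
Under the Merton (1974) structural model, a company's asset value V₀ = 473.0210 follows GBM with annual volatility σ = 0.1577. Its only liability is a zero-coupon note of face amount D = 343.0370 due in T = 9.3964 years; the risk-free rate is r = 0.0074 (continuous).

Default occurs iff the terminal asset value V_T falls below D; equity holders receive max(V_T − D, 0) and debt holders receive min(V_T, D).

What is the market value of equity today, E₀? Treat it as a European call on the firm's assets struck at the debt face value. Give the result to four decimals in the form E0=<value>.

d₁ = [ln(V₀/D) + (r + σ²/2)T] / (σ√T)
   = [ln(473.0210/343.0370) + (0.0074 + 0.5·0.1577²)·9.3964] / (0.1577·√9.3964)
   = [0.321301 + 0.186374] / 0.483406 = 1.050205
d₂ = d₁ − σ√T = 1.050205 − 0.483406 = 0.566798
N(d₁) = 0.853188,  N(d₂) = 0.714574,  e^(−rT) = 0.932829
E₀ = V₀·N(d₁) − D·e^(−rT)·N(d₂)
   = 473.0210·0.853188 − 343.0370·0.932829·0.714574 = 174.915709

E0=174.9157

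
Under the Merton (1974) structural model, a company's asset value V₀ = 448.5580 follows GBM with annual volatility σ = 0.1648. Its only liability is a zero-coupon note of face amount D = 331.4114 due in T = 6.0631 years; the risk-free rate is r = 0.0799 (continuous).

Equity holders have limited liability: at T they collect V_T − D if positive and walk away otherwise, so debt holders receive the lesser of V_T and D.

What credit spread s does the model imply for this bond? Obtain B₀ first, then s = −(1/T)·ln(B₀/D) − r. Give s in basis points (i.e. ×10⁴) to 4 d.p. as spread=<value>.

spread=9.7568

d₁ = [ln(V₀/D) + (r + σ²/2)T] / (σ√T)
   = [ln(448.5580/331.4114) + (0.0799 + 0.5·0.1648²)·6.0631] / (0.1648·√6.0631)
   = [0.302677 + 0.566776] / 0.405793 = 2.142603
d₂ = d₁ − σ√T = 2.142603 − 0.405793 = 1.736810
N(d₁) = 0.983927,  N(d₂) = 0.958790,  e^(−rT) = 0.616041
E₀ = V₀·N(d₁) − D·e^(−rT)·N(d₂)
   = 448.5580·0.983927 − 331.4114·0.616041·0.958790 = 245.599161
B₀ = V₀ − E₀ = 448.5580 − 245.599161 = 202.958839
spread = −(1/T)·ln(B₀/D) − r = −(1/6.0631)·ln(202.958839/331.4114) − 0.0799 = 0.00097568
in basis points: 0.00097568 × 10⁴ = 9.7568 bp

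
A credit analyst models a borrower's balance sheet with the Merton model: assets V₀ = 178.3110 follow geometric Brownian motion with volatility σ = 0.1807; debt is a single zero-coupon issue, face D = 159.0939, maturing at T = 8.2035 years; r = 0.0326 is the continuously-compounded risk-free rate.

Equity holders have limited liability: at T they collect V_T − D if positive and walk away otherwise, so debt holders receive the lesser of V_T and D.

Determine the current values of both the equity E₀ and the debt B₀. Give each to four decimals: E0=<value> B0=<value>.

d₁ = [ln(V₀/D) + (r + σ²/2)T] / (σ√T)
   = [ln(178.3110/159.0939) + (0.0326 + 0.5·0.1807²)·8.2035] / (0.1807·√8.2035)
   = [0.114035 + 0.401366] / 0.517556 = 0.995835
d₂ = d₁ − σ√T = 0.995835 − 0.517556 = 0.478279
N(d₁) = 0.840335,  N(d₂) = 0.683774,  e^(−rT) = 0.765341
E₀ = V₀·N(d₁) − D·e^(−rT)·N(d₂)
   = 178.3110·0.840335 − 159.0939·0.765341·0.683774 = 66.583906
B₀ = V₀ − E₀ = 178.3110 − 66.583906 = 111.727094

E0=66.5839 B0=111.7271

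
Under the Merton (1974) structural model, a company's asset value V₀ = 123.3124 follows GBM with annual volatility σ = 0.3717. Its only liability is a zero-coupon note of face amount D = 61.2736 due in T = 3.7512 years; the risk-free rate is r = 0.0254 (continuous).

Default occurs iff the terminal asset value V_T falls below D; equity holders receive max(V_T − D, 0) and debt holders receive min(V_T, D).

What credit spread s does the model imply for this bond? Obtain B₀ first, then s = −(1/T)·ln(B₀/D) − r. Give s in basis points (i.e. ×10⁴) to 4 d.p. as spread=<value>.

d₁ = [ln(V₀/D) + (r + σ²/2)T] / (σ√T)
   = [ln(123.3124/61.2736) + (0.0254 + 0.5·0.3717²)·3.7512] / (0.3717·√3.7512)
   = [0.699372 + 0.354415] / 0.719909 = 1.463778
d₂ = d₁ − σ√T = 1.463778 − 0.719909 = 0.743869
N(d₁) = 0.928373,  N(d₂) = 0.771522,  e^(−rT) = 0.909118
E₀ = V₀·N(d₁) − D·e^(−rT)·N(d₂)
   = 123.3124·0.928373 − 61.2736·0.909118·0.771522 = 71.502282
B₀ = V₀ − E₀ = 123.3124 − 71.502282 = 51.810118
spread = −(1/T)·ln(B₀/D) − r = −(1/3.7512)·ln(51.810118/61.2736) − 0.0254 = 0.01932266
in basis points: 0.01932266 × 10⁴ = 193.2266 bp

spread=193.2266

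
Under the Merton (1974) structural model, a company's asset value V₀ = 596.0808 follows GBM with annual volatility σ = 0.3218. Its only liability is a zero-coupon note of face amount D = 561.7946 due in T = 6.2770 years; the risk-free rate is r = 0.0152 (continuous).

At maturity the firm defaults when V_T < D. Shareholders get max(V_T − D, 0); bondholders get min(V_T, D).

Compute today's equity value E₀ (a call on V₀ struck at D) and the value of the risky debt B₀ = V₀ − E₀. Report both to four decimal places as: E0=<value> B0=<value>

E0=218.9904 B0=377.0904

d₁ = [ln(V₀/D) + (r + σ²/2)T] / (σ√T)
   = [ln(596.0808/561.7946) + (0.0152 + 0.5·0.3218²)·6.2770] / (0.3218·√6.2770)
   = [0.059240 + 0.420419] / 0.806236 = 0.594936
d₂ = d₁ − σ√T = 0.594936 − 0.806236 = -0.211300
N(d₁) = 0.724057,  N(d₂) = 0.416327,  e^(−rT) = 0.909000
E₀ = V₀·N(d₁) − D·e^(−rT)·N(d₂)
   = 596.0808·0.724057 − 561.7946·0.909000·0.416327 = 218.990378
B₀ = V₀ − E₀ = 596.0808 − 218.990378 = 377.090422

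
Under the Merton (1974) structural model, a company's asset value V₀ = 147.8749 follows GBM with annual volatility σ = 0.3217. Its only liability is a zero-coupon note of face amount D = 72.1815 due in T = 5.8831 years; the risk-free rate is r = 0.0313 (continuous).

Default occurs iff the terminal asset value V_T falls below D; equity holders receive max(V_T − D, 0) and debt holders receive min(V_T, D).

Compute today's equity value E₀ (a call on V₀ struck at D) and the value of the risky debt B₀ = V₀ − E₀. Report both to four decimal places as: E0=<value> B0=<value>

d₁ = [ln(V₀/D) + (r + σ²/2)T] / (σ√T)
   = [ln(147.8749/72.1815) + (0.0313 + 0.5·0.3217²)·5.8831] / (0.3217·√5.8831)
   = [0.717183 + 0.488565] / 0.780287 = 1.545262
d₂ = d₁ − σ√T = 1.545262 − 0.780287 = 0.764976
N(d₁) = 0.938859,  N(d₂) = 0.777857,  e^(−rT) = 0.831818
E₀ = V₀·N(d₁) − D·e^(−rT)·N(d₂)
   = 147.8749·0.938859 − 72.1815·0.831818·0.777857 = 92.129604
B₀ = V₀ − E₀ = 147.8749 − 92.129604 = 55.745296

E0=92.1296 B0=55.7453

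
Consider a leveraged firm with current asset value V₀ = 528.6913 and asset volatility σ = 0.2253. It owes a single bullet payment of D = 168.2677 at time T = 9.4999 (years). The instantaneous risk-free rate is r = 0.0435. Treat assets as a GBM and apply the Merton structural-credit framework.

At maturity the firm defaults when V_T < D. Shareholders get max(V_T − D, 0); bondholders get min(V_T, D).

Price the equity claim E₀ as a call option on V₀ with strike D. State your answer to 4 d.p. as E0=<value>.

d₁ = [ln(V₀/D) + (r + σ²/2)T] / (σ√T)
   = [ln(528.6913/168.2677) + (0.0435 + 0.5·0.2253²)·9.4999] / (0.2253·√9.4999)
   = [1.144849 + 0.654354] / 0.694418 = 2.590951
d₂ = d₁ − σ√T = 2.590951 − 0.694418 = 1.896534
N(d₁) = 0.995214,  N(d₂) = 0.971055,  e^(−rT) = 0.661500
E₀ = V₀·N(d₁) − D·e^(−rT)·N(d₂)
   = 528.6913·0.995214 − 168.2677·0.661500·0.971055 = 418.073989

E0=418.0740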